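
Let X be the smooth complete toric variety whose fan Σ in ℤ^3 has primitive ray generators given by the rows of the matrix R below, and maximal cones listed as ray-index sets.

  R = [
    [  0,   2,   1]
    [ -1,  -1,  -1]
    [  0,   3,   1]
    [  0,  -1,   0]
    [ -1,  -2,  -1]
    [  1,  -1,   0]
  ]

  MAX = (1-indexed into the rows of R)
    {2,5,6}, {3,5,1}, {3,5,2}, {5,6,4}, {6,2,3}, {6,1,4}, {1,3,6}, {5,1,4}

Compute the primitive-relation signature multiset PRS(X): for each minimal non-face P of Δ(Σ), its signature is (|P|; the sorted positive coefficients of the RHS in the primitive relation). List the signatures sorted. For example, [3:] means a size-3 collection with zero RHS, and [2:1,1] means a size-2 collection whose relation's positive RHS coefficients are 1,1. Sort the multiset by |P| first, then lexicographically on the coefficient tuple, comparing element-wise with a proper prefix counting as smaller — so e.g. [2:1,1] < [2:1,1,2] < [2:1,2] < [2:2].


Primitive collections (5):

  {2,4}:  v_{2} + v_{4} = v_{5}  ⇒ sig = [2:1]
  {3,4}:  v_{3} + v_{4} = v_{1}  ⇒ sig = [2:1]
  {1,2}:  v_{1} + v_{2} = v_{3} + v_{5}  ⇒ sig = [2:1,1]
  {3,5,6}:  v_{3} + v_{5} + v_{6} = 0  ⇒ sig = [3:]
  {1,5,6}:  v_{1} + v_{5} + v_{6} = v_{4}  ⇒ sig = [3:1]

Signatures (|P|; sorted positive RHS coefficients), sorted:
[[2:1], [2:1], [2:1,1], [3:], [3:1]]


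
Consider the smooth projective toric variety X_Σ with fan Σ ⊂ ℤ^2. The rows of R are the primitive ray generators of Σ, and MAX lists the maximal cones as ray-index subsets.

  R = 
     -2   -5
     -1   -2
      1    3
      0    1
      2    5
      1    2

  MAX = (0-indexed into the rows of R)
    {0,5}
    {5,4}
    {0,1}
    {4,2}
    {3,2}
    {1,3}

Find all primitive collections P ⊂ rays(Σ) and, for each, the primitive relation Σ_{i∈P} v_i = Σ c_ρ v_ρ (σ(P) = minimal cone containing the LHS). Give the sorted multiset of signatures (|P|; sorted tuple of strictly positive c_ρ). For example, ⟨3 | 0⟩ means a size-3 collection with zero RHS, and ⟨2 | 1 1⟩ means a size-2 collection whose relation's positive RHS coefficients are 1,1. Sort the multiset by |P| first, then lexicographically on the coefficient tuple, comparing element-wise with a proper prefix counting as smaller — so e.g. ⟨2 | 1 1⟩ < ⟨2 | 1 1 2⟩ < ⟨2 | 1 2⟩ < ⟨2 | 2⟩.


9 minimal non-faces of Δ(Σ) (on 6 rays):

  P={0,4}:  v_{0} + v_{4} = 0  ⟹  sig = ⟨2 | 0⟩
  P={1,5}:  v_{1} + v_{5} = 0  ⟹  sig = ⟨2 | 0⟩
  P={0,2}:  v_{0} + v_{2} = v_{1}  ⟹  sig = ⟨2 | 1⟩
  P={1,2}:  v_{1} + v_{2} = v_{3}  ⟹  sig = ⟨2 | 1⟩
  P={1,4}:  v_{1} + v_{4} = v_{2}  ⟹  sig = ⟨2 | 1⟩
  P={2,5}:  v_{2} + v_{5} = v_{4}  ⟹  sig = ⟨2 | 1⟩
  P={3,5}:  v_{3} + v_{5} = v_{2}  ⟹  sig = ⟨2 | 1⟩
  P={0,3}:  v_{0} + v_{3} = 2·v_{1}  ⟹  sig = ⟨2 | 2⟩
  P={3,4}:  v_{3} + v_{4} = 2·v_{2}  ⟹  sig = ⟨2 | 2⟩

Hence PRS(X_Σ) =
[⟨2 | 0⟩, ⟨2 | 0⟩, ⟨2 | 1⟩, ⟨2 | 1⟩, ⟨2 | 1⟩, ⟨2 | 1⟩, ⟨2 | 1⟩, ⟨2 | 2⟩, ⟨2 | 2⟩]


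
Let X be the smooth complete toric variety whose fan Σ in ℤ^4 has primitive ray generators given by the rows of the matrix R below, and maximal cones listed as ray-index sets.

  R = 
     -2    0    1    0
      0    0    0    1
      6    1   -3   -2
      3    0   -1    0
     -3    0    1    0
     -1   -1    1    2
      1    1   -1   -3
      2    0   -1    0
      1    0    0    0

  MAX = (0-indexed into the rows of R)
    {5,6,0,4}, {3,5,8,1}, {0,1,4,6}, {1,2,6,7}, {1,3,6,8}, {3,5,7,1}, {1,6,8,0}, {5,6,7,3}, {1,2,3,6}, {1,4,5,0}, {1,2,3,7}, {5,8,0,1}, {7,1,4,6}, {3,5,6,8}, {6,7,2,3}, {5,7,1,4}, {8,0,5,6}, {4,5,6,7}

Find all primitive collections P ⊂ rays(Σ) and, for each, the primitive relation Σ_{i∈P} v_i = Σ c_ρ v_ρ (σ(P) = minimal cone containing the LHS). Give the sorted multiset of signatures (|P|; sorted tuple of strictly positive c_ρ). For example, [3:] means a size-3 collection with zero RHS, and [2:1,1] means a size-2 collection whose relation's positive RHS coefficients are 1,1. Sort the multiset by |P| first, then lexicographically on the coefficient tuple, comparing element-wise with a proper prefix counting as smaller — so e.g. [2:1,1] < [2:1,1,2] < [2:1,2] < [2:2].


Minimal non-faces — 11 found among 9 rays, 18 max cones:

  • {0,7}:  v_{0} + v_{7} = 0  →  sig = [2:]
  • {3,4}:  v_{3} + v_{4} = 0  →  sig = [2:]
  • {0,3}:  v_{0} + v_{3} = v_{8}  →  sig = [2:1]
  • {4,8}:  v_{4} + v_{8} = v_{0}  →  sig = [2:1]
  • {7,8}:  v_{7} + v_{8} = v_{3}  →  sig = [2:1]
  • {2,5}:  v_{2} + v_{5} = v_{3} + v_{7}  →  sig = [2:1,1]
  • {0,2}:  v_{0} + v_{2} = v_{1} + v_{3} + v_{6}  →  sig = [2:1,1,1]
  • {2,4}:  v_{2} + v_{4} = v_{1} + v_{6} + v_{7}  →  sig = [2:1,1,1]
  • {2,8}:  v_{2} + v_{8} = v_{1} + 2·v_{3} + v_{6}  →  sig = [2:1,1,2]
  • {1,5,6}:  v_{1} + v_{5} + v_{6} = 0  →  sig = [3:]
  • {1,3,6,7}:  v_{1} + v_{3} + v_{6} + v_{7} = v_{2}  →  sig = [4:1]

Signatures (|P|; sorted positive RHS coefficients), sorted:
{ [2:] ×2,  [2:1] ×3,  [2:1,1],  [2:1,1,1] ×2,  [2:1,1,2],  [3:],  [4:1] }


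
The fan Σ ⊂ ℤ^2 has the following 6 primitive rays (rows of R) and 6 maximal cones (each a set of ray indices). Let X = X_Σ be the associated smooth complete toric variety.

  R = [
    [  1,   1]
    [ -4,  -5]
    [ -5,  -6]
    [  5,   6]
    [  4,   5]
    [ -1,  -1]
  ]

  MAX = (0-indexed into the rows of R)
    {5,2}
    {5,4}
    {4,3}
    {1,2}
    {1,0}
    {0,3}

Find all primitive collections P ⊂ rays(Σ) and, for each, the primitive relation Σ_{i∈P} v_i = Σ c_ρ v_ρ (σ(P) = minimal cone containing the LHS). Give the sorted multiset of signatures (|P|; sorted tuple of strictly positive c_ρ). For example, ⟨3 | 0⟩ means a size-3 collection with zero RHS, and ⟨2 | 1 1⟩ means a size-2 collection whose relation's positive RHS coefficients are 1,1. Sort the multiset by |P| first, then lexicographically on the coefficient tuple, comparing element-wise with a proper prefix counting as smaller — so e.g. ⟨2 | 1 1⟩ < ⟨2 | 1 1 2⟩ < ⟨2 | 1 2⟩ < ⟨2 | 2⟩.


The 9 primitive collections of Σ (r=6, n=2):

  P={0,5}:  v_{0} + v_{5} = 0  ⟹  sig = ⟨2 | 0⟩
  P={1,4}:  v_{1} + v_{4} = 0  ⟹  sig = ⟨2 | 0⟩
  P={2,3}:  v_{2} + v_{3} = 0  ⟹  sig = ⟨2 | 0⟩
  P={0,2}:  v_{0} + v_{2} = v_{1}  ⟹  sig = ⟨2 | 1⟩
  P={0,4}:  v_{0} + v_{4} = v_{3}  ⟹  sig = ⟨2 | 1⟩
  P={1,3}:  v_{1} + v_{3} = v_{0}  ⟹  sig = ⟨2 | 1⟩
  P={1,5}:  v_{1} + v_{5} = v_{2}  ⟹  sig = ⟨2 | 1⟩
  P={2,4}:  v_{2} + v_{4} = v_{5}  ⟹  sig = ⟨2 | 1⟩
  P={3,5}:  v_{3} + v_{5} = v_{4}  ⟹  sig = ⟨2 | 1⟩

Hence PRS(X_Σ) =
[⟨2 | 0⟩, ⟨2 | 0⟩, ⟨2 | 0⟩, ⟨2 | 1⟩, ⟨2 | 1⟩, ⟨2 | 1⟩, ⟨2 | 1⟩, ⟨2 | 1⟩, ⟨2 | 1⟩]


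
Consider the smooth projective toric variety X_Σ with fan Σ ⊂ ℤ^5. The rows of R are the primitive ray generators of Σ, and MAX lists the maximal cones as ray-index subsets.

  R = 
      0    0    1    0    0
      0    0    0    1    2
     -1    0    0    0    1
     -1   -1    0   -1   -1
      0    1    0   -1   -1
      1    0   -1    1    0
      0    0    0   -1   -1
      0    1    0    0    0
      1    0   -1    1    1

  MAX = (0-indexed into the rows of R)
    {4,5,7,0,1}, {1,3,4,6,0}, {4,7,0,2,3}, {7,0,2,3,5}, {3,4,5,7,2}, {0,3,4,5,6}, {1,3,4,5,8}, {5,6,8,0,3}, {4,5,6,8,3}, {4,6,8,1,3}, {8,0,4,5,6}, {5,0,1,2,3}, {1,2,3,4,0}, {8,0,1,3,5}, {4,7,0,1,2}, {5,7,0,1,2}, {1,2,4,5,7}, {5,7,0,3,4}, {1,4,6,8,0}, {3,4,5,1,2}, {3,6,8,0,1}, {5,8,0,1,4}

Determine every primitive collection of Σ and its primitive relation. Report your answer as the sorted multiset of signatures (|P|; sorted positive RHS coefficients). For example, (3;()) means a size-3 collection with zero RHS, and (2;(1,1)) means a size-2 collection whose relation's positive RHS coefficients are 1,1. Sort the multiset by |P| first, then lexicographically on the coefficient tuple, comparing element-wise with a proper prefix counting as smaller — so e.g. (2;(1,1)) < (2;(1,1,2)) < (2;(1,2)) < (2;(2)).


9 collections generate NE(X_Σ); each relation:

  P = {6,7}:  v_{6} + v_{7} = v_{4}  so sig = (2;(1))
  P = {2,6}:  v_{2} + v_{6} = v_{1} + v_{3} + v_{4}  so sig = (2;(1,1,1))
  P = {7,8}:  v_{7} + v_{8} = v_{1} + v_{4} + v_{5}  so sig = (2;(1,1,1))
  P = {2,8}:  v_{2} + v_{8} = 2·v_{1} + v_{3} + v_{4} + v_{5}  so sig = (2;(1,1,1,2))
  P = {1,3,7}:  v_{1} + v_{3} + v_{7} = v_{2}  so sig = (3;(1))
  P = {1,5,6}:  v_{1} + v_{5} + v_{6} = v_{8}  so sig = (3;(1))
  P = {0,2,4,5}:  v_{0} + v_{2} + v_{4} + v_{5} = v_{7}  so sig = (4;(1))
  P = {0,3,4,8}:  v_{0} + v_{3} + v_{4} + v_{8} = v_{6}  so sig = (4;(1))
  P = {0,1,3,4,5}:  v_{0} + v_{1} + v_{3} + v_{4} + v_{5} = 0  so sig = (5;())

so the primitive-relation signature multiset is
{ (2;(1)),  (2;(1,1,1)) ×2,  (2;(1,1,1,2)),  (3;(1)) ×2,  (4;(1)) ×2,  (5;()) }


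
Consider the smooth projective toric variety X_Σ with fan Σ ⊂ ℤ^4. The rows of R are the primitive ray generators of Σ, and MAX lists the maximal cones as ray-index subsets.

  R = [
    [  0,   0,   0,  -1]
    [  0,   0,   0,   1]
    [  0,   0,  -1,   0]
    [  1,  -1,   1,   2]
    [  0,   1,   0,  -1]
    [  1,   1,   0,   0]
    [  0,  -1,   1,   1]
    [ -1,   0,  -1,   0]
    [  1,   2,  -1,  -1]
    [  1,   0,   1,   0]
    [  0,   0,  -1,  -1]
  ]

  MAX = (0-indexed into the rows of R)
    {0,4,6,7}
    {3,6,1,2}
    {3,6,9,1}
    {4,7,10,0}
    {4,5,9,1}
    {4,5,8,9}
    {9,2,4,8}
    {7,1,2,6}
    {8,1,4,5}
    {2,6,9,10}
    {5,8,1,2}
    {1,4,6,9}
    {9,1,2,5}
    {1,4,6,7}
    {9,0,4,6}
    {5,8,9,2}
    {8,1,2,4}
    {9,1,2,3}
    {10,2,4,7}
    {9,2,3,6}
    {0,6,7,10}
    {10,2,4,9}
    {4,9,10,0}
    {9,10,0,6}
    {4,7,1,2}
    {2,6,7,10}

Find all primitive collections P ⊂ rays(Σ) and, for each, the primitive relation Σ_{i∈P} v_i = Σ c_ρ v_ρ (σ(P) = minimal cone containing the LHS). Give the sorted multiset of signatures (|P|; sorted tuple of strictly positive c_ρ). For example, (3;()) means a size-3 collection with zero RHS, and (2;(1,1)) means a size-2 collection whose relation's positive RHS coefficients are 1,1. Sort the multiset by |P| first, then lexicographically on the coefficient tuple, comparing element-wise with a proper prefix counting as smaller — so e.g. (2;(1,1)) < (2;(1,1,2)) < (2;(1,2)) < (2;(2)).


Primitive collections (24):

  P = {0,1}:  v_{0} + v_{1} = 0  so sig = (2;())
  P = {7,9}:  v_{7} + v_{9} = 0  so sig = (2;())
  P = {0,2}:  v_{0} + v_{2} = v_{10}  so sig = (2;(1))
  P = {1,10}:  v_{1} + v_{10} = v_{2}  so sig = (2;(1))
  P = {6,8}:  v_{6} + v_{8} = v_{5}  so sig = (2;(1))
  P = {3,4}:  v_{3} + v_{4} = v_{1} + v_{9}  so sig = (2;(1,1))
  P = {5,6}:  v_{5} + v_{6} = v_{1} + v_{9}  so sig = (2;(1,1))
  P = {0,3}:  v_{0} + v_{3} = v_{2} + v_{6} + v_{9}  so sig = (2;(1,1,1))
  P = {0,5}:  v_{0} + v_{5} = v_{2} + v_{4} + v_{9}  so sig = (2;(1,1,1))
  P = {3,7}:  v_{3} + v_{7} = v_{1} + v_{2} + v_{6}  so sig = (2;(1,1,1))
  P = {5,7}:  v_{5} + v_{7} = v_{1} + v_{2} + v_{4}  so sig = (2;(1,1,1))
  P = {3,8}:  v_{3} + v_{8} = v_{1} + v_{2} + v_{5} + v_{9}  so sig = (2;(1,1,1,1))
  P = {3,10}:  v_{3} + v_{10} = 2·v_{2} + v_{6} + v_{9}  so sig = (2;(1,1,2))
  P = {5,10}:  v_{5} + v_{10} = 2·v_{2} + v_{4} + v_{9}  so sig = (2;(1,1,2))
  P = {0,8}:  v_{0} + v_{8} = 2·v_{2} + 2·v_{4} + v_{9}  so sig = (2;(1,2,2))
  P = {3,5}:  v_{3} + v_{5} = 2·v_{1} + v_{2} + 2·v_{9}  so sig = (2;(1,2,2))
  P = {7,8}:  v_{7} + v_{8} = v_{1} + 2·v_{2} + 2·v_{4}  so sig = (2;(1,2,2))
  P = {8,10}:  v_{8} + v_{10} = 3·v_{2} + 2·v_{4} + v_{9}  so sig = (2;(1,2,3))
  P = {2,4,6}:  v_{2} + v_{4} + v_{6} = 0  so sig = (3;())
  P = {2,4,5}:  v_{2} + v_{4} + v_{5} = v_{8}  so sig = (3;(1))
  P = {4,6,10}:  v_{4} + v_{6} + v_{10} = v_{0}  so sig = (3;(1))
  P = {1,8,9}:  v_{1} + v_{8} + v_{9} = 2·v_{5}  so sig = (3;(2))
  P = {1,2,4,9}:  v_{1} + v_{2} + v_{4} + v_{9} = v_{5}  so sig = (4;(1))
  P = {1,2,6,9}:  v_{1} + v_{2} + v_{6} + v_{9} = v_{3}  so sig = (4;(1))

Sorted signature multiset PRS(X):
{ (2;()) ×2,  (2;(1)) ×3,  (2;(1,1)) ×2,  (2;(1,1,1)) ×4,  (2;(1,1,1,1)),  (2;(1,1,2)) ×2,  (2;(1,2,2)) ×3,  (2;(1,2,3)),  (3;()),  (3;(1)) ×2,  (3;(2)),  (4;(1)) ×2 }


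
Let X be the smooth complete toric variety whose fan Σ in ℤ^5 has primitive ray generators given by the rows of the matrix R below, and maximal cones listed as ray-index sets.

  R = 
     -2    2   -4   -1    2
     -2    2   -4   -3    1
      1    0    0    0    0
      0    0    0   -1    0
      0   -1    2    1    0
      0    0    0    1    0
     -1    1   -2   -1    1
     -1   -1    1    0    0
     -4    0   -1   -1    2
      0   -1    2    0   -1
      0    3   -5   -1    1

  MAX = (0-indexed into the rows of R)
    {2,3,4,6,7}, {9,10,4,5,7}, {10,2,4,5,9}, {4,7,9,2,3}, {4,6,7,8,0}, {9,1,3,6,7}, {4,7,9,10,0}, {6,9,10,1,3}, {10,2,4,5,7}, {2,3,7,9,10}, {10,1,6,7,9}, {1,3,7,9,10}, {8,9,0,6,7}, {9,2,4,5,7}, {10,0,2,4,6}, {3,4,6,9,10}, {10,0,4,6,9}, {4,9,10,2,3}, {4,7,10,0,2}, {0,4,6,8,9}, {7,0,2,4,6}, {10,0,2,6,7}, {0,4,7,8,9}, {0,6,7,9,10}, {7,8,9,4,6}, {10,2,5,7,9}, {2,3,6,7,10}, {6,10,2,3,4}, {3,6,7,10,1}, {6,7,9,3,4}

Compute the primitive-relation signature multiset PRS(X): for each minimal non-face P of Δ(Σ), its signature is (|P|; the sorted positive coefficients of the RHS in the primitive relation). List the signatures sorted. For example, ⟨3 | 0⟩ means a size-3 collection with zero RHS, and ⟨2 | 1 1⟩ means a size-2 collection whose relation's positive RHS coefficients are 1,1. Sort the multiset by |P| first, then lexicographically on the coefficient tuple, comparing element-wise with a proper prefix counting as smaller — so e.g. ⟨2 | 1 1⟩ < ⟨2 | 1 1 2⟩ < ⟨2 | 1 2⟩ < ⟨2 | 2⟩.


20 minimal non-faces of Δ(Σ) (on 11 rays):

  {3,5}:  v_{3} + v_{5} = 0 — sig = ⟨2 | 0⟩
  {5,6}:  v_{5} + v_{6} = v_{4} + v_{7} + v_{10} — sig = ⟨2 | 1 1 1⟩
  {1,5}:  v_{1} + v_{5} = v_{6} + v_{7} + v_{9} + v_{10} — sig = ⟨2 | 1 1 1 1⟩
  {5,8}:  v_{5} + v_{8} = v_{0} + 2·v_{4} + 2·v_{7} + v_{9} + v_{10} — sig = ⟨2 | 1 1 1 2 2⟩
  {0,1}:  v_{0} + v_{1} = 3·v_{6} + v_{7} + v_{9} + v_{10} — sig = ⟨2 | 1 1 1 3⟩
  {3,8}:  v_{3} + v_{8} = v_{4} + 3·v_{6} + v_{7} + v_{9} — sig = ⟨2 | 1 1 1 3⟩
  {1,2}:  v_{1} + v_{2} = 2·v_{3} + v_{7} + v_{10} — sig = ⟨2 | 1 1 2⟩
  {2,8}:  v_{2} + v_{8} = v_{4} + 2·v_{6} + v_{7} — sig = ⟨2 | 1 1 2⟩
  {1,8}:  v_{1} + v_{8} = v_{0} + 3·v_{6} + v_{7} + 2·v_{9} — sig = ⟨2 | 1 1 2 3⟩
  {1,4}:  v_{1} + v_{4} = 2·v_{6} + v_{9} — sig = ⟨2 | 1 2⟩
  {8,10}:  v_{8} + v_{10} = 2·v_{0} + v_{9} — sig = ⟨2 | 1 2⟩
  {0,3}:  v_{0} + v_{3} = 2·v_{6} — sig = ⟨2 | 2⟩
  {0,5}:  v_{0} + v_{5} = 2·v_{4} + 2·v_{7} + 2·v_{10} — sig = ⟨2 | 2 2 2⟩
  {0,2,9}:  v_{0} + v_{2} + v_{9} = v_{6} — sig = ⟨3 | 1⟩
  {2,6,9}:  v_{2} + v_{6} + v_{9} = v_{3} — sig = ⟨3 | 1⟩
  {3,4,7,10}:  v_{3} + v_{4} + v_{7} + v_{10} = v_{6} — sig = ⟨4 | 1⟩
  {4,6,7,10}:  v_{4} + v_{6} + v_{7} + v_{10} = v_{0} — sig = ⟨4 | 1⟩
  {2,4,7,9,10}:  v_{2} + v_{4} + v_{7} + v_{9} + v_{10} = 0 — sig = ⟨5 | 0⟩
  {0,4,6,7,9}:  v_{0} + v_{4} + v_{6} + v_{7} + v_{9} = v_{8} — sig = ⟨5 | 1⟩
  {3,6,7,9,10}:  v_{3} + v_{6} + v_{7} + v_{9} + v_{10} = v_{1} — sig = ⟨5 | 1⟩

so the primitive-relation signature multiset is
    ⟨2 | 0⟩
    ⟨2 | 1 1 1⟩
    ⟨2 | 1 1 1 1⟩
    ⟨2 | 1 1 1 2 2⟩
    ⟨2 | 1 1 1 3⟩
    ⟨2 | 1 1 1 3⟩
    ⟨2 | 1 1 2⟩
    ⟨2 | 1 1 2⟩
    ⟨2 | 1 1 2 3⟩
    ⟨2 | 1 2⟩
    ⟨2 | 1 2⟩
    ⟨2 | 2⟩
    ⟨2 | 2 2 2⟩
    ⟨3 | 1⟩
    ⟨3 | 1⟩
    ⟨4 | 1⟩
    ⟨4 | 1⟩
    ⟨5 | 0⟩
    ⟨5 | 1⟩
    ⟨5 | 1⟩


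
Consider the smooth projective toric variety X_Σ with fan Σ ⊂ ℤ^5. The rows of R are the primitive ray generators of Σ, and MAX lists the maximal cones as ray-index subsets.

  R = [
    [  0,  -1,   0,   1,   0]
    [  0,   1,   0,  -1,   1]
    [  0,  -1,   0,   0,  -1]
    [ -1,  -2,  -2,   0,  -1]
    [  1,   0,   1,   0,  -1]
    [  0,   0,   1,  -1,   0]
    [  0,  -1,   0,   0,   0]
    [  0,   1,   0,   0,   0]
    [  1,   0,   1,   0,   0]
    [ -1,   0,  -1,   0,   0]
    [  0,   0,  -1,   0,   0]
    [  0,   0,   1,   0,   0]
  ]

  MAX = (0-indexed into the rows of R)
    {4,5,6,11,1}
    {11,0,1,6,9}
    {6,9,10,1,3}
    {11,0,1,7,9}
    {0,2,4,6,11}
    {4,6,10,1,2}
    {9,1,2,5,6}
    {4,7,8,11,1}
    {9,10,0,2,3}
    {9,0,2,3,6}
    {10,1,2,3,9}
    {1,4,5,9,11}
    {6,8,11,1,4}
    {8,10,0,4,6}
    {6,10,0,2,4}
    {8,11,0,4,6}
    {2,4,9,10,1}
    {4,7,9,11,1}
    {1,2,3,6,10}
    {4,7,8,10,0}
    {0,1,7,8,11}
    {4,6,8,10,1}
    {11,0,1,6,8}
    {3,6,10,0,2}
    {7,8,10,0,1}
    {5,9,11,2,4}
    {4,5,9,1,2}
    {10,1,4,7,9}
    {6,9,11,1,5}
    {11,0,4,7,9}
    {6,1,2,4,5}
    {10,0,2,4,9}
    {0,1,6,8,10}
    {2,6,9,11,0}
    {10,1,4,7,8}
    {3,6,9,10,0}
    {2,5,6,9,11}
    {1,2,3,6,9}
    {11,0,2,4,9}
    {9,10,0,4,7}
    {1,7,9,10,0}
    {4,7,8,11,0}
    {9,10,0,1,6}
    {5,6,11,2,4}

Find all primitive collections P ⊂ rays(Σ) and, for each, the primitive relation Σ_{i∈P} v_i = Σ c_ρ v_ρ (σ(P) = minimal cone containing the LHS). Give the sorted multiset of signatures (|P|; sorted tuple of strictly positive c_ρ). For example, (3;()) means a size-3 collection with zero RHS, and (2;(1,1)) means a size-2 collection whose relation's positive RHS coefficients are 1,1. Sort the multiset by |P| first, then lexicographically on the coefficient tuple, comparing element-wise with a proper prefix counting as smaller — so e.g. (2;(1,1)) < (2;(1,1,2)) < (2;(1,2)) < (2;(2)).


20 collections generate NE(X_Σ); each relation:

  {6,7}:  v_{6} + v_{7} = 0  →  sig = (2;())
  {8,9}:  v_{8} + v_{9} = 0  →  sig = (2;())
  {10,11}:  v_{10} + v_{11} = 0  →  sig = (2;())
  {0,5}:  v_{0} + v_{5} = v_{6} + v_{11}  →  sig = (2;(1,1))
  {2,7}:  v_{2} + v_{7} = v_{4} + v_{9}  →  sig = (2;(1,1))
  {2,8}:  v_{2} + v_{8} = v_{4} + v_{6}  →  sig = (2;(1,1))
  {5,10}:  v_{5} + v_{10} = v_{1} + v_{2}  →  sig = (2;(1,1))
  {3,7}:  v_{3} + v_{7} = v_{2} + v_{9} + v_{10}  →  sig = (2;(1,1,1))
  {3,8}:  v_{3} + v_{8} = v_{2} + v_{6} + v_{10}  →  sig = (2;(1,1,1))
  {3,11}:  v_{3} + v_{11} = v_{2} + v_{6} + v_{9}  →  sig = (2;(1,1,1))
  {5,7}:  v_{5} + v_{7} = v_{1} + v_{4} + v_{9} + v_{11}  →  sig = (2;(1,1,1,1))
  {5,8}:  v_{5} + v_{8} = v_{1} + v_{4} + v_{6} + v_{11}  →  sig = (2;(1,1,1,1))
  {3,5}:  v_{3} + v_{5} = v_{1} + 2·v_{2} + v_{6} + v_{9}  →  sig = (2;(1,1,1,2))
  {3,4}:  v_{3} + v_{4} = 2·v_{2} + v_{10}  →  sig = (2;(1,2))
  {0,1,2}:  v_{0} + v_{1} + v_{2} = v_{6}  →  sig = (3;(1))
  {0,1,4}:  v_{0} + v_{1} + v_{4} = v_{8}  →  sig = (3;(1))
  {1,2,11}:  v_{1} + v_{2} + v_{11} = v_{5}  →  sig = (3;(1))
  {4,6,9}:  v_{4} + v_{6} + v_{9} = v_{2}  →  sig = (3;(1))
  {0,1,3}:  v_{0} + v_{1} + v_{3} = 2·v_{6} + v_{9} + v_{10}  →  sig = (3;(1,1,2))
  {2,6,9,10}:  v_{2} + v_{6} + v_{9} + v_{10} = v_{3}  →  sig = (4;(1))

Sorted signature multiset PRS(X):
{ (2;()) ×3,  (2;(1,1)) ×4,  (2;(1,1,1)) ×3,  (2;(1,1,1,1)) ×2,  (2;(1,1,1,2)),  (2;(1,2)),  (3;(1)) ×4,  (3;(1,1,2)),  (4;(1)) }


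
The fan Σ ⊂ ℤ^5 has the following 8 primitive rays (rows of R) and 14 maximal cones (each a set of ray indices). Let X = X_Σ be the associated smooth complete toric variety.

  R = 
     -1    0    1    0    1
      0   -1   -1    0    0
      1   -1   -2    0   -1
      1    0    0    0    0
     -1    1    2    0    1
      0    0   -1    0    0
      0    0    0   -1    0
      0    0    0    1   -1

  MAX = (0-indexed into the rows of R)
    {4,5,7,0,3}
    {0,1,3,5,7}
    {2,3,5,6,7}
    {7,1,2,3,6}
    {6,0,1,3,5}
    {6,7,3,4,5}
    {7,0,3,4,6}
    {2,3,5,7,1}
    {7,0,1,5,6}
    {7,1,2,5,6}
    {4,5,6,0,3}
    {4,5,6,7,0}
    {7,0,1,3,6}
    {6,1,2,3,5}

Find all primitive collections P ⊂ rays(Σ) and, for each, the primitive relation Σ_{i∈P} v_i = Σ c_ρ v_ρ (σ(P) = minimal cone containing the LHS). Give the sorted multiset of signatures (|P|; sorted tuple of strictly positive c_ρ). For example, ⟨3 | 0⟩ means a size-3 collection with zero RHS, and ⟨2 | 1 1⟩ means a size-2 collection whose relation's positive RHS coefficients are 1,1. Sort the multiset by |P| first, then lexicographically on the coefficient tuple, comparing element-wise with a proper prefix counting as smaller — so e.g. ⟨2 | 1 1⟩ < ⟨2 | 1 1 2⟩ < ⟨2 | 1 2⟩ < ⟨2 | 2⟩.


Minimal non-faces — 5 found among 8 rays, 14 max cones:

  P = {2,4}:  v_{2} + v_{4} = 0  ⟹  sig = ⟨2 | 0⟩
  P = {0,2}:  v_{0} + v_{2} = v_{1}  ⟹  sig = ⟨2 | 1⟩
  P = {1,4}:  v_{1} + v_{4} = v_{0}  ⟹  sig = ⟨2 | 1⟩
  P = {0,3,5,6,7}:  v_{0} + v_{3} + v_{5} + v_{6} + v_{7} = 0  ⟹  sig = ⟨5 | 0⟩
  P = {1,3,5,6,7}:  v_{1} + v_{3} + v_{5} + v_{6} + v_{7} = v_{2}  ⟹  sig = ⟨5 | 1⟩

so the primitive-relation signature multiset is
{ ⟨2 | 0⟩,  ⟨2 | 1⟩ ×2,  ⟨5 | 0⟩,  ⟨5 | 1⟩ }


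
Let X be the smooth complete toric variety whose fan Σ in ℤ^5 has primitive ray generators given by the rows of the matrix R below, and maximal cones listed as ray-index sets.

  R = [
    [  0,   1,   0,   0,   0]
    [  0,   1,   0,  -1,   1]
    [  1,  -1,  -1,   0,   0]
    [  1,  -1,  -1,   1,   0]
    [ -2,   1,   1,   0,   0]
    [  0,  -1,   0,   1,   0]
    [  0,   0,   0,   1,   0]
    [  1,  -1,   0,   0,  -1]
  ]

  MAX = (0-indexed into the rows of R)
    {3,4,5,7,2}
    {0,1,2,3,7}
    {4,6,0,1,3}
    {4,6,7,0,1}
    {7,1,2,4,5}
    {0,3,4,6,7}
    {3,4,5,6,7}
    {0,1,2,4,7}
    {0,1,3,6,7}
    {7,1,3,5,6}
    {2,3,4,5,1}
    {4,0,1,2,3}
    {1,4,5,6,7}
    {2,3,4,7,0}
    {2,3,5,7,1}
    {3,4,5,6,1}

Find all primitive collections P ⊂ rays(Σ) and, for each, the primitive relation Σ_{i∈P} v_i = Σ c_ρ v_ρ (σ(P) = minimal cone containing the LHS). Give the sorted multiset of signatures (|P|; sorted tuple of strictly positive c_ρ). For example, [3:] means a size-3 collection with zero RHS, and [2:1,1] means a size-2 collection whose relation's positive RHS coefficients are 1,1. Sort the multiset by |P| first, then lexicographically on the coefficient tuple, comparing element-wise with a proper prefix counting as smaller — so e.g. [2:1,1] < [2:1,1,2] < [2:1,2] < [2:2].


The 3 primitive collections of Σ (r=8, n=5):

  • {0,5}:  v_{0} + v_{5} = v_{6}  ⇒ sig = [2:1]
  • {2,6}:  v_{2} + v_{6} = v_{3}  ⇒ sig = [2:1]
  • {1,3,4,7}:  v_{1} + v_{3} + v_{4} + v_{7} = 0  ⇒ sig = [4:]

so the primitive-relation signature multiset is
{ [2:1] ×2,  [4:] }


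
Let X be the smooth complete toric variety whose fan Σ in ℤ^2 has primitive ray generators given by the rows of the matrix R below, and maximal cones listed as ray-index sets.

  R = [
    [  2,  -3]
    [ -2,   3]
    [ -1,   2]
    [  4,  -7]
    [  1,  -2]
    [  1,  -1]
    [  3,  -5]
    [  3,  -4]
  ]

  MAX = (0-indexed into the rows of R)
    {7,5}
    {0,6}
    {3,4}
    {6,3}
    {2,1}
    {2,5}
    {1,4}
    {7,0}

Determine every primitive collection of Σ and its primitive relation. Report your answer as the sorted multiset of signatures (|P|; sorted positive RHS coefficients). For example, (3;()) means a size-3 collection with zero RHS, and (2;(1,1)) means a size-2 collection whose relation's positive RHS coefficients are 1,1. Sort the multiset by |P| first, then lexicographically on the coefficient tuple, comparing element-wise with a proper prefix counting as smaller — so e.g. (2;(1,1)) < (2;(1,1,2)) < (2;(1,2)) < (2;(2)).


Δ(Σ) — 8 vertices, 20 min non-faces:

  • {0,1}:  v_{0} + v_{1} = 0  so sig = (2;())
  • {2,4}:  v_{2} + v_{4} = 0  so sig = (2;())
  • {0,2}:  v_{0} + v_{2} = v_{5}  so sig = (2;(1))
  • {0,4}:  v_{0} + v_{4} = v_{6}  so sig = (2;(1))
  • {0,5}:  v_{0} + v_{5} = v_{7}  so sig = (2;(1))
  • {1,5}:  v_{1} + v_{5} = v_{2}  so sig = (2;(1))
  • {1,6}:  v_{1} + v_{6} = v_{4}  so sig = (2;(1))
  • {1,7}:  v_{1} + v_{7} = v_{5}  so sig = (2;(1))
  • {2,3}:  v_{2} + v_{3} = v_{6}  so sig = (2;(1))
  • {2,6}:  v_{2} + v_{6} = v_{0}  so sig = (2;(1))
  • {4,5}:  v_{4} + v_{5} = v_{0}  so sig = (2;(1))
  • {4,6}:  v_{4} + v_{6} = v_{3}  so sig = (2;(1))
  • {3,5}:  v_{3} + v_{5} = v_{0} + v_{6}  so sig = (2;(1,1))
  • {3,7}:  v_{3} + v_{7} = 2·v_{0} + v_{6}  so sig = (2;(1,2))
  • {0,3}:  v_{0} + v_{3} = 2·v_{6}  so sig = (2;(2))
  • {1,3}:  v_{1} + v_{3} = 2·v_{4}  so sig = (2;(2))
  • {2,7}:  v_{2} + v_{7} = 2·v_{5}  so sig = (2;(2))
  • {4,7}:  v_{4} + v_{7} = 2·v_{0}  so sig = (2;(2))
  • {5,6}:  v_{5} + v_{6} = 2·v_{0}  so sig = (2;(2))
  • {6,7}:  v_{6} + v_{7} = 3·v_{0}  so sig = (2;(3))

Hence PRS(X_Σ) =
{ (2;()) ×2,  (2;(1)) ×10,  (2;(1,1)),  (2;(1,2)),  (2;(2)) ×5,  (2;(3)) }


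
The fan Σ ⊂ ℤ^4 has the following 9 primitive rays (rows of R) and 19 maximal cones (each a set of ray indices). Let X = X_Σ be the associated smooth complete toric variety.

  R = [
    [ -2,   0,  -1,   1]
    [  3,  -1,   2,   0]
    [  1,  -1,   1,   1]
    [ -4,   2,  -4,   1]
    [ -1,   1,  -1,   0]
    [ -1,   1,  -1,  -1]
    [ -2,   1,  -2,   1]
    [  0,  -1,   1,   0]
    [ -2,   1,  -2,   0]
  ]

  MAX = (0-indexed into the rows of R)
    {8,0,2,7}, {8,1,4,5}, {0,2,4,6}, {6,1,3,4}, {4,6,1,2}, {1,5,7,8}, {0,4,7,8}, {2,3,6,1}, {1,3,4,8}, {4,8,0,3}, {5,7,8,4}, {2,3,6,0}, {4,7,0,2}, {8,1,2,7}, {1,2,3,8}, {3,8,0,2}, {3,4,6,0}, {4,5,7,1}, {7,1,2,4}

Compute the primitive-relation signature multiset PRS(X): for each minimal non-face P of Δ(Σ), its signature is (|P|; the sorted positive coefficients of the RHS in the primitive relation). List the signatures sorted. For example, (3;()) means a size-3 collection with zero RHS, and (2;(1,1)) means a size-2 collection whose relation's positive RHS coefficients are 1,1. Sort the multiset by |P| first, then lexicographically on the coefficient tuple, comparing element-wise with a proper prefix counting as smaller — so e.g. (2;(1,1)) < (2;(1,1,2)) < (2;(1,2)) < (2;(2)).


Primitive collections (11):

  • {2,5}:  v_{2} + v_{5} = 0  →  sig = (2;())
  • {0,1}:  v_{0} + v_{1} = v_{2}  →  sig = (2;(1))
  • {6,7}:  v_{6} + v_{7} = v_{0}  →  sig = (2;(1))
  • {6,8}:  v_{6} + v_{8} = v_{3}  →  sig = (2;(1))
  • {3,7}:  v_{3} + v_{7} = v_{0} + v_{8}  →  sig = (2;(1,1))
  • {5,6}:  v_{5} + v_{6} = v_{4} + v_{8}  →  sig = (2;(1,1))
  • {0,5}:  v_{0} + v_{5} = v_{4} + v_{7} + v_{8}  →  sig = (2;(1,1,1))
  • {3,5}:  v_{3} + v_{5} = v_{4} + 2·v_{8}  →  sig = (2;(1,2))
  • {2,4,8}:  v_{2} + v_{4} + v_{8} = v_{6}  →  sig = (3;(1))
  • {2,3,4}:  v_{2} + v_{3} + v_{4} = 2·v_{6}  →  sig = (3;(2))
  • {1,4,7,8}:  v_{1} + v_{4} + v_{7} + v_{8} = 0  →  sig = (4;())

so the primitive-relation signature multiset is
    (2;())
    (2;(1))
    (2;(1))
    (2;(1))
    (2;(1,1))
    (2;(1,1))
    (2;(1,1,1))
    (2;(1,2))
    (3;(1))
    (3;(2))
    (4;())


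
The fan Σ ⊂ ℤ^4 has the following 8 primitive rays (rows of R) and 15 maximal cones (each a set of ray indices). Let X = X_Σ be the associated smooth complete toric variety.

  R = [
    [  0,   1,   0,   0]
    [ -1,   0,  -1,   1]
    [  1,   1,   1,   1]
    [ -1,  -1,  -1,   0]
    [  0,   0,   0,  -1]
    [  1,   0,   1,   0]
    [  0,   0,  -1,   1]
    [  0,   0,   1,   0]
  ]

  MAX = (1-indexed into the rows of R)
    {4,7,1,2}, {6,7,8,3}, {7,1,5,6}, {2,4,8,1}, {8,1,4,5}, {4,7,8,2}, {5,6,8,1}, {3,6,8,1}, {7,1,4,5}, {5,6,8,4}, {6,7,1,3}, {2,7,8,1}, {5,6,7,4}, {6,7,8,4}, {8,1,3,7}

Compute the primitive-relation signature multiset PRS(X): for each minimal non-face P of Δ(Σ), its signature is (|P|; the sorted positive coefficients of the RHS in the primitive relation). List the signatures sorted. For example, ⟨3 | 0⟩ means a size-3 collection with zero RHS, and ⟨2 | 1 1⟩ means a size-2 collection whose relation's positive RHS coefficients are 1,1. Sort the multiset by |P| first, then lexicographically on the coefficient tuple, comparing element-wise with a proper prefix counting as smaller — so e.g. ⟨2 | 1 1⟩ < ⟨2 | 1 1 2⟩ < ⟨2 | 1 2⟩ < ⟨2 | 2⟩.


9 collections generate NE(X_Σ); each relation:

  • {2,5}:  v_{2} + v_{5} = v_{1} + v_{4}  so sig = ⟨2 | 1 1⟩
  • {2,6}:  v_{2} + v_{6} = v_{7} + v_{8}  so sig = ⟨2 | 1 1⟩
  • {3,4}:  v_{3} + v_{4} = v_{7} + v_{8}  so sig = ⟨2 | 1 1⟩
  • {3,5}:  v_{3} + v_{5} = v_{1} + v_{6}  so sig = ⟨2 | 1 1⟩
  • {2,3}:  v_{2} + v_{3} = v_{1} + 2·v_{7} + 2·v_{8}  so sig = ⟨2 | 1 2 2⟩
  • {1,4,6}:  v_{1} + v_{4} + v_{6} = 0  so sig = ⟨3 | 0⟩
  • {5,7,8}:  v_{5} + v_{7} + v_{8} = 0  so sig = ⟨3 | 0⟩
  • {1,4,7,8}:  v_{1} + v_{4} + v_{7} + v_{8} = v_{2}  so sig = ⟨4 | 1⟩
  • {1,6,7,8}:  v_{1} + v_{6} + v_{7} + v_{8} = v_{3}  so sig = ⟨4 | 1⟩

Hence PRS(X_Σ) =
    |P|=2: 5 collections, coeffs (1,1), (1,1), (1,1), (1,1), (1,2,2)
    |P|=3: 2 collections, coeffs (), ()
    |P|=4: 2 collections, coeffs (1), (1)


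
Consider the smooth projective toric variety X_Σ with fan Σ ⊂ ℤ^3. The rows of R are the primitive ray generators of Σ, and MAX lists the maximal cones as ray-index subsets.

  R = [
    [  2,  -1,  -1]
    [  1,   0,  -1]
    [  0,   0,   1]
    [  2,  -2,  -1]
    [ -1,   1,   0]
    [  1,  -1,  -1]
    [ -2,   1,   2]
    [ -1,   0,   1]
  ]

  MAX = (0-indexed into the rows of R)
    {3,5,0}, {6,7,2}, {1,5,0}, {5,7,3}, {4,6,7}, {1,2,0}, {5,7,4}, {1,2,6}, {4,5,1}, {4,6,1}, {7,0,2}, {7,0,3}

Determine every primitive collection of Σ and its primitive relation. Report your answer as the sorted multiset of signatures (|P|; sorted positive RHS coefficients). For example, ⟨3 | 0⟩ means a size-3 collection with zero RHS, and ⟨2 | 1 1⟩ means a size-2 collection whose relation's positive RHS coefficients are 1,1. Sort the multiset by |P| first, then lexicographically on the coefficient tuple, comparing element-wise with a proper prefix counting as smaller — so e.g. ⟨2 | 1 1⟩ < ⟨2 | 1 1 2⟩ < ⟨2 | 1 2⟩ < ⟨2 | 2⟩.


Primitive collections (11):

  P = {1,7}:  v_{1} + v_{7} = 0  ⟹  sig = ⟨2 | 0⟩
  P = {0,4}:  v_{0} + v_{4} = v_{1}  ⟹  sig = ⟨2 | 1⟩
  P = {0,6}:  v_{0} + v_{6} = v_{2}  ⟹  sig = ⟨2 | 1⟩
  P = {3,4}:  v_{3} + v_{4} = v_{5}  ⟹  sig = ⟨2 | 1⟩
  P = {5,6}:  v_{5} + v_{6} = v_{7}  ⟹  sig = ⟨2 | 1⟩
  P = {1,3}:  v_{1} + v_{3} = v_{0} + v_{5}  ⟹  sig = ⟨2 | 1 1⟩
  P = {2,4}:  v_{2} + v_{4} = v_{1} + v_{6}  ⟹  sig = ⟨2 | 1 1⟩
  P = {2,5}:  v_{2} + v_{5} = v_{0} + v_{7}  ⟹  sig = ⟨2 | 1 1⟩
  P = {3,6}:  v_{3} + v_{6} = v_{0} + 2·v_{7}  ⟹  sig = ⟨2 | 1 2⟩
  P = {2,3}:  v_{2} + v_{3} = 2·v_{0} + 2·v_{7}  ⟹  sig = ⟨2 | 2 2⟩
  P = {0,5,7}:  v_{0} + v_{5} + v_{7} = v_{3}  ⟹  sig = ⟨3 | 1⟩

so the primitive-relation signature multiset is
    ⟨2 | 0⟩
    ⟨2 | 1⟩
    ⟨2 | 1⟩
    ⟨2 | 1⟩
    ⟨2 | 1⟩
    ⟨2 | 1 1⟩
    ⟨2 | 1 1⟩
    ⟨2 | 1 1⟩
    ⟨2 | 1 2⟩
    ⟨2 | 2 2⟩
    ⟨3 | 1⟩


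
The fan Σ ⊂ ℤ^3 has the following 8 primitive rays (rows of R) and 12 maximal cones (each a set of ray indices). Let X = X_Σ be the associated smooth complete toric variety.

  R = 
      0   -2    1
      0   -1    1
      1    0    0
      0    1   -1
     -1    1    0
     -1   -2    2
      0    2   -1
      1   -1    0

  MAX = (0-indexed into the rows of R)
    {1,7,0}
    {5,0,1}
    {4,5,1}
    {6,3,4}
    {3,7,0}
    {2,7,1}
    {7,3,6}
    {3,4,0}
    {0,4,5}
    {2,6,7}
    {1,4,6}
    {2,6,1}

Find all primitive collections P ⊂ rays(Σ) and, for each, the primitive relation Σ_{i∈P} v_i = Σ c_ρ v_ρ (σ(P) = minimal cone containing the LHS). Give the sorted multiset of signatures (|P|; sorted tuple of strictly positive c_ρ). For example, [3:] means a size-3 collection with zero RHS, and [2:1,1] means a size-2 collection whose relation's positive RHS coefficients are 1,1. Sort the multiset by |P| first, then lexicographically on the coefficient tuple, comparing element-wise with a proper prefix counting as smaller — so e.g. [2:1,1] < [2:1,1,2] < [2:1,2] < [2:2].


12 minimal non-faces of Δ(Σ) (on 8 rays):

  P={0,6}:  v_{0} + v_{6} = 0  ⇒ sig = [2:]
  P={1,3}:  v_{1} + v_{3} = 0  ⇒ sig = [2:]
  P={4,7}:  v_{4} + v_{7} = 0  ⇒ sig = [2:]
  P={0,2}:  v_{0} + v_{2} = v_{1} + v_{7}  ⇒ sig = [2:1,1]
  P={2,3}:  v_{2} + v_{3} = v_{6} + v_{7}  ⇒ sig = [2:1,1]
  P={2,4}:  v_{2} + v_{4} = v_{1} + v_{6}  ⇒ sig = [2:1,1]
  P={3,5}:  v_{3} + v_{5} = v_{0} + v_{4}  ⇒ sig = [2:1,1]
  P={5,6}:  v_{5} + v_{6} = v_{1} + v_{4}  ⇒ sig = [2:1,1]
  P={5,7}:  v_{5} + v_{7} = v_{0} + v_{1}  ⇒ sig = [2:1,1]
  P={2,5}:  v_{2} + v_{5} = 2·v_{1}  ⇒ sig = [2:2]
  P={0,1,4}:  v_{0} + v_{1} + v_{4} = v_{5}  ⇒ sig = [3:1]
  P={1,6,7}:  v_{1} + v_{6} + v_{7} = v_{2}  ⇒ sig = [3:1]

Sorted signature multiset PRS(X):
    |P|=2: 10 collections, coeffs (), (), (), (1,1), (1,1), (1,1), (1,1), (1,1), (1,1), (2)
    |P|=3: 2 collections, coeffs (1), (1)


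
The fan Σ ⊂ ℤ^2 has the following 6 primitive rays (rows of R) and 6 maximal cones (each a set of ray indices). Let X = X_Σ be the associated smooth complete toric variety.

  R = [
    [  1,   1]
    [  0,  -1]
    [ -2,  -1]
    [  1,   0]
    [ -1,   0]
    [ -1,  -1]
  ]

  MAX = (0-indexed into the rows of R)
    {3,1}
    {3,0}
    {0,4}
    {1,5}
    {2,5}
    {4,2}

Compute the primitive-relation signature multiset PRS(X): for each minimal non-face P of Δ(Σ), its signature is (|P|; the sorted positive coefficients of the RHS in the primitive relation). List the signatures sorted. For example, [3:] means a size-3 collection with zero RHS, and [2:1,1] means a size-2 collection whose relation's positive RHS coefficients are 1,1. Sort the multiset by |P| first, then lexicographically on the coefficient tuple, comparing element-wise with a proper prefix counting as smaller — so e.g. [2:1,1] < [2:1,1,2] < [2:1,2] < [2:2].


Δ(Σ) — 6 vertices, 9 min non-faces:

  • {0,5}:  v_{0} + v_{5} = 0  ⇒ sig = [2:]
  • {3,4}:  v_{3} + v_{4} = 0  ⇒ sig = [2:]
  • {0,1}:  v_{0} + v_{1} = v_{3}  ⇒ sig = [2:1]
  • {0,2}:  v_{0} + v_{2} = v_{4}  ⇒ sig = [2:1]
  • {1,4}:  v_{1} + v_{4} = v_{5}  ⇒ sig = [2:1]
  • {2,3}:  v_{2} + v_{3} = v_{5}  ⇒ sig = [2:1]
  • {3,5}:  v_{3} + v_{5} = v_{1}  ⇒ sig = [2:1]
  • {4,5}:  v_{4} + v_{5} = v_{2}  ⇒ sig = [2:1]
  • {1,2}:  v_{1} + v_{2} = 2·v_{5}  ⇒ sig = [2:2]

Signatures (|P|; sorted positive RHS coefficients), sorted:
[[2:], [2:], [2:1], [2:1], [2:1], [2:1], [2:1], [2:1], [2:2]]


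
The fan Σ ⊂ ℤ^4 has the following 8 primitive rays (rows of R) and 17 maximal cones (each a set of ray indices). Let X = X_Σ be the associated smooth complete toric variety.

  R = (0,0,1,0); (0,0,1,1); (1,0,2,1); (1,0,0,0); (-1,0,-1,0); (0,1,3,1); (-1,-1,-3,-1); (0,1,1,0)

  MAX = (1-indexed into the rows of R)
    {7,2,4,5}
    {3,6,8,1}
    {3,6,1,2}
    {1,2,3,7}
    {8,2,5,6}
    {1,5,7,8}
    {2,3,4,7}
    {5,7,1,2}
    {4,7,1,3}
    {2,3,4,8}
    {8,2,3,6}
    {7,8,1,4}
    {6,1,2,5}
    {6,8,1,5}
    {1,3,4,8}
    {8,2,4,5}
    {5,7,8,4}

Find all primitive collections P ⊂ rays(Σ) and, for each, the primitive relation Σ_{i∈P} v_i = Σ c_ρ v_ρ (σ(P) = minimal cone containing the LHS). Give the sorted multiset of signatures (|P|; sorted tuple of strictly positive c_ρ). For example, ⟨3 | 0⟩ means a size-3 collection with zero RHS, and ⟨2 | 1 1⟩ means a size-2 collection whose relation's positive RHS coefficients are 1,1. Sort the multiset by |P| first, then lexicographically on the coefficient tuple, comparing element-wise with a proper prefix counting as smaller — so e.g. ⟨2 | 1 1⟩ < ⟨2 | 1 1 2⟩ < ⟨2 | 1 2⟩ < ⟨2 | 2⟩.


8 minimal non-faces of Δ(Σ) (on 8 rays):

  {3,5}:  v_{3} + v_{5} = v_{2}  ⟹  sig = ⟨2 | 1⟩
  {4,6}:  v_{4} + v_{6} = v_{3} + v_{8}  ⟹  sig = ⟨2 | 1 1⟩
  {6,7}:  v_{6} + v_{7} = v_{1} + v_{5}  ⟹  sig = ⟨2 | 1 1⟩
  {1,4,5}:  v_{1} + v_{4} + v_{5} = 0  ⟹  sig = ⟨3 | 0⟩
  {3,7,8}:  v_{3} + v_{7} + v_{8} = 0  ⟹  sig = ⟨3 | 0⟩
  {1,2,4}:  v_{1} + v_{2} + v_{4} = v_{3}  ⟹  sig = ⟨3 | 1⟩
  {1,2,8}:  v_{1} + v_{2} + v_{8} = v_{6}  ⟹  sig = ⟨3 | 1⟩
  {2,7,8}:  v_{2} + v_{7} + v_{8} = v_{5}  ⟹  sig = ⟨3 | 1⟩

Sorted signature multiset PRS(X):
    |P|=2: 3 collections, coeffs (1), (1,1), (1,1)
    |P|=3: 5 collections, coeffs (), (), (1), (1), (1)


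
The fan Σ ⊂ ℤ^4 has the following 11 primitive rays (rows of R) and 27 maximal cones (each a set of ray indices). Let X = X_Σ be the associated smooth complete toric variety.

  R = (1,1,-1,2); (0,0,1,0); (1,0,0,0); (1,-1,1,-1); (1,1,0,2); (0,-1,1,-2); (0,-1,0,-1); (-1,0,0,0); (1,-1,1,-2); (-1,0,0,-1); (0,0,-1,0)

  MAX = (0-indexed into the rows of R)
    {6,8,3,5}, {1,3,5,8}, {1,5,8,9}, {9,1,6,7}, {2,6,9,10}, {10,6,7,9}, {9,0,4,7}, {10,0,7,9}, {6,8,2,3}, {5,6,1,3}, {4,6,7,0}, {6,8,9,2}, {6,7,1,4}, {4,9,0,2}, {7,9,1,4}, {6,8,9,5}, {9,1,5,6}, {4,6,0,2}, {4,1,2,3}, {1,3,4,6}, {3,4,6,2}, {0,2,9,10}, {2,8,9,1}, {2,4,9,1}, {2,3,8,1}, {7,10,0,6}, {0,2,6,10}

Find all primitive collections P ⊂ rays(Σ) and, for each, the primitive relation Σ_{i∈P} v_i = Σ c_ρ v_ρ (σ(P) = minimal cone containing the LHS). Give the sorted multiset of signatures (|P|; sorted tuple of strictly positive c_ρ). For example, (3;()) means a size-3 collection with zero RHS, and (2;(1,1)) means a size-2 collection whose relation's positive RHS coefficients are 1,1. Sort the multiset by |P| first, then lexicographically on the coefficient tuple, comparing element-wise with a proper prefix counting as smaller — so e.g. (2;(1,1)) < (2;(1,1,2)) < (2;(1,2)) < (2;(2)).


Δ(Σ) — 11 vertices, 21 min non-faces:

  • {1,10}:  v_{1} + v_{10} = 0  ⟹  sig = (2;())
  • {2,7}:  v_{2} + v_{7} = 0  ⟹  sig = (2;())
  • {0,1}:  v_{0} + v_{1} = v_{4}  ⟹  sig = (2;(1))
  • {0,5}:  v_{0} + v_{5} = v_{2}  ⟹  sig = (2;(1))
  • {2,5}:  v_{2} + v_{5} = v_{8}  ⟹  sig = (2;(1))
  • {3,9}:  v_{3} + v_{9} = v_{5}  ⟹  sig = (2;(1))
  • {4,10}:  v_{4} + v_{10} = v_{0}  ⟹  sig = (2;(1))
  • {7,8}:  v_{7} + v_{8} = v_{5}  ⟹  sig = (2;(1))
  • {3,7}:  v_{3} + v_{7} = v_{1} + v_{6}  ⟹  sig = (2;(1,1))
  • {3,10}:  v_{3} + v_{10} = v_{2} + v_{6}  ⟹  sig = (2;(1,1))
  • {4,5}:  v_{4} + v_{5} = v_{1} + v_{2}  ⟹  sig = (2;(1,1))
  • {0,3}:  v_{0} + v_{3} = v_{2} + v_{4} + v_{6}  ⟹  sig = (2;(1,1,1))
  • {5,7}:  v_{5} + v_{7} = v_{1} + v_{6} + v_{9}  ⟹  sig = (2;(1,1,1))
  • {5,10}:  v_{5} + v_{10} = v_{2} + v_{6} + v_{9}  ⟹  sig = (2;(1,1,1))
  • {8,10}:  v_{8} + v_{10} = 2·v_{2} + v_{6} + v_{9}  ⟹  sig = (2;(1,1,2))
  • {4,8}:  v_{4} + v_{8} = v_{1} + 2·v_{2}  ⟹  sig = (2;(1,2))
  • {0,8}:  v_{0} + v_{8} = 2·v_{2}  ⟹  sig = (2;(2))
  • {4,6,9}:  v_{4} + v_{6} + v_{9} = 0  ⟹  sig = (3;())
  • {0,6,9}:  v_{0} + v_{6} + v_{9} = v_{10}  ⟹  sig = (3;(1))
  • {1,2,6}:  v_{1} + v_{2} + v_{6} = v_{3}  ⟹  sig = (3;(1))
  • {1,6,8}:  v_{1} + v_{6} + v_{8} = v_{3} + v_{5}  ⟹  sig = (3;(1,1))

Hence PRS(X_Σ) =
    |P|=2: 17 collections, coeffs (), (), (1), (1), (1), (1), (1), (1), (1,1), (1,1), (1,1), (1,1,1), (1,1,1), (1,1,1), (1,1,2), (1,2), (2)
    |P|=3: 4 collections, coeffs (), (1), (1), (1,1)


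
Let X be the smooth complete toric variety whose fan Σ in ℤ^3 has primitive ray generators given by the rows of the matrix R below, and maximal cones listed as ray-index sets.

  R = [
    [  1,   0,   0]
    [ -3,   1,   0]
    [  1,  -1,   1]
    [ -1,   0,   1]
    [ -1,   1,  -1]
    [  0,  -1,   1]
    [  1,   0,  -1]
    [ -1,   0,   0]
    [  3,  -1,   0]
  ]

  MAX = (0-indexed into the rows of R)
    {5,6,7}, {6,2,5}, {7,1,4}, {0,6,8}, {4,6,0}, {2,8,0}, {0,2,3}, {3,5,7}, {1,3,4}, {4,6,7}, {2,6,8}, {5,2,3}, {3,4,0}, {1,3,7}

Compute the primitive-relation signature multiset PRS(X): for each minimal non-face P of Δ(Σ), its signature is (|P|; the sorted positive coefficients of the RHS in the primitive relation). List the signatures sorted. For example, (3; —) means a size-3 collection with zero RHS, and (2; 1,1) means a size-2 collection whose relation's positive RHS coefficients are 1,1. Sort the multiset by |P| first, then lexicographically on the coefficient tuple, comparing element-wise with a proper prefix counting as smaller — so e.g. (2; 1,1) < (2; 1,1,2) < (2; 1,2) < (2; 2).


Primitive collections (17):

  • {0,7}:  v_{0} + v_{7} = 0 ; sig = (2; —)
  • {1,8}:  v_{1} + v_{8} = 0 ; sig = (2; —)
  • {2,4}:  v_{2} + v_{4} = 0 ; sig = (2; —)
  • {3,6}:  v_{3} + v_{6} = 0 ; sig = (2; —)
  • {0,5}:  v_{0} + v_{5} = v_{2} ; sig = (2; 1)
  • {2,7}:  v_{2} + v_{7} = v_{5} ; sig = (2; 1)
  • {4,5}:  v_{4} + v_{5} = v_{7} ; sig = (2; 1)
  • {0,1}:  v_{0} + v_{1} = v_{3} + v_{4} ; sig = (2; 1,1)
  • {1,2}:  v_{1} + v_{2} = v_{3} + v_{7} ; sig = (2; 1,1)
  • {1,6}:  v_{1} + v_{6} = v_{4} + v_{7} ; sig = (2; 1,1)
  • {3,8}:  v_{3} + v_{8} = v_{0} + v_{2} ; sig = (2; 1,1)
  • {4,8}:  v_{4} + v_{8} = v_{0} + v_{6} ; sig = (2; 1,1)
  • {7,8}:  v_{7} + v_{8} = v_{2} + v_{6} ; sig = (2; 1,1)
  • {1,5}:  v_{1} + v_{5} = v_{3} + 2·v_{7} ; sig = (2; 1,2)
  • {5,8}:  v_{5} + v_{8} = 2·v_{2} + v_{6} ; sig = (2; 1,2)
  • {0,2,6}:  v_{0} + v_{2} + v_{6} = v_{8} ; sig = (3; 1)
  • {3,4,7}:  v_{3} + v_{4} + v_{7} = v_{1} ; sig = (3; 1)

so the primitive-relation signature multiset is
{ (2; —) ×4,  (2; 1) ×3,  (2; 1,1) ×6,  (2; 1,2) ×2,  (3; 1) ×2 }
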